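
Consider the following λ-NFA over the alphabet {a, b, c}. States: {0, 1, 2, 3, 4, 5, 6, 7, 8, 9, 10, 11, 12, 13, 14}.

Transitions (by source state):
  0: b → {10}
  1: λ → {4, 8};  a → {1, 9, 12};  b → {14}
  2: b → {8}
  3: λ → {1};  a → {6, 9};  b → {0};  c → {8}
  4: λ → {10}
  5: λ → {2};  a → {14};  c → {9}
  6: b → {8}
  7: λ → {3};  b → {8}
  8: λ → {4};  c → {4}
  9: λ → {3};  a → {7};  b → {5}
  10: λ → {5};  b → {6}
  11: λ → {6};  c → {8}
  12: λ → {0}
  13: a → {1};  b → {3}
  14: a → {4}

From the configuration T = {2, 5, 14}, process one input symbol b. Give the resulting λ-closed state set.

2 on b → {8}.
No b-transition from 5, 14.
Union after reading b: {8}.
Now take the λ-closure:
From 8 via λ: add 4.
From 4 via λ: add 10.
From 10 via λ: add 5.
From 5 via λ: add 2.
No new states can be added; the closed set is {2, 4, 5, 8, 10}.

{2, 4, 5, 8, 10}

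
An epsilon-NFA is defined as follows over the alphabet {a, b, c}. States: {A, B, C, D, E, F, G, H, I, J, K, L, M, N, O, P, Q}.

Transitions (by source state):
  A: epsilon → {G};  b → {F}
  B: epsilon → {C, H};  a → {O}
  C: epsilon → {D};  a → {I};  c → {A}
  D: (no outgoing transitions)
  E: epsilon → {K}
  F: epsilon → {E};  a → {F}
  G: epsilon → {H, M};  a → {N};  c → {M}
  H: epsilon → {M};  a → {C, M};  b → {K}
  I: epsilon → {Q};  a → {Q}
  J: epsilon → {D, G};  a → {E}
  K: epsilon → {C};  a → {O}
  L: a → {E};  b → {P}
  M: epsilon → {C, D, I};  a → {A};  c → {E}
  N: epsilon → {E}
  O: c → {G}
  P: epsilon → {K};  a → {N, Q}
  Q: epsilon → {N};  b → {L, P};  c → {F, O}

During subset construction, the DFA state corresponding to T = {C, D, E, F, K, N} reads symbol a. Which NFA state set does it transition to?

C on a → {I}.
F on a → {F}.
K on a → {O}.
No a-transition from D, E, N.
Union after reading a: {F, I, O}.
Now take the epsilon-closure:
From F via epsilon: add E.
From I via epsilon: add Q.
From E via epsilon: add K.
From Q via epsilon: add N.
From K via epsilon: add C.
From C via epsilon: add D.
No new states can be added; the closed set is {C, D, E, F, I, K, N, O, Q}.

{C, D, E, F, I, K, N, O, Q}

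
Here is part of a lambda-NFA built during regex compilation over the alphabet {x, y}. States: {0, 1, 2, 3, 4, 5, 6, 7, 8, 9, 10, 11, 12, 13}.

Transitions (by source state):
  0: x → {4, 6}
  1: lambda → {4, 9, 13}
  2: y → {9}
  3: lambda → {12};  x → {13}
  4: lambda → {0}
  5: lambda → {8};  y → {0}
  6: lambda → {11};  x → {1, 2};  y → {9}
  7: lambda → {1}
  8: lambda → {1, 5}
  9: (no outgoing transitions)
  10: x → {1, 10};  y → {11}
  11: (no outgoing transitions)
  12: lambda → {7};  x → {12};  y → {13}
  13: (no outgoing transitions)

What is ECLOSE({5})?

{0, 1, 4, 5, 8, 9, 13}

Start with {5}.
From 5 via lambda: add 8.
From 8 via lambda: add 1.
From 1 via lambda: add 4, 9, 13.
From 4 via lambda: add 0.
No new states can be added; the closed set is {0, 1, 4, 5, 8, 9, 13}.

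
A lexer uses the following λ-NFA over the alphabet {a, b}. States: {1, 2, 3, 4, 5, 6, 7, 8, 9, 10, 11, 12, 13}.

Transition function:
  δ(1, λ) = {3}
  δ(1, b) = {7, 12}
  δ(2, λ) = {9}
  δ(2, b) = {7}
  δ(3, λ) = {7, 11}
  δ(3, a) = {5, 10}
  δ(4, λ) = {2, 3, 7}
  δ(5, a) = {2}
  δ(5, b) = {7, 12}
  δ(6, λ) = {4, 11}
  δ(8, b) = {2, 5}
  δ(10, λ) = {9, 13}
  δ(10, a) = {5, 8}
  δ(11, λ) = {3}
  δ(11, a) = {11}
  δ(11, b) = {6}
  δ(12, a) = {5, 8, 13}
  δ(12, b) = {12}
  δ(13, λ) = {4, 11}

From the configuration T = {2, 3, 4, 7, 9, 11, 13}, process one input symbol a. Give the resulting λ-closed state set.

3 on a → {5, 10}.
11 on a → {11}.
No a-transition from 2, 4, 7, 9, 13.
Union after reading a: {5, 10, 11}.
Now take the λ-closure:
From 10 via λ: add 9, 13.
From 11 via λ: add 3.
From 3 via λ: add 7.
From 13 via λ: add 4.
From 4 via λ: add 2.
No new states can be added; the closed set is {2, 3, 4, 5, 7, 9, 10, 11, 13}.

{2, 3, 4, 5, 7, 9, 10, 11, 13}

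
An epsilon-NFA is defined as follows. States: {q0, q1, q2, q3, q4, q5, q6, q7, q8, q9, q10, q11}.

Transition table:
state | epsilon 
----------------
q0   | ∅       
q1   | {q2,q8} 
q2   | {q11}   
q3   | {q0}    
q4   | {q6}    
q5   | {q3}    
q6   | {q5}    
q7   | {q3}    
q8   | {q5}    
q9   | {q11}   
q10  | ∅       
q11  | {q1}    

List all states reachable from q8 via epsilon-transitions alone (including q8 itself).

{q0, q3, q5, q8}

Start with {q8}.
From q8 via epsilon: add q5.
From q5 via epsilon: add q3.
From q3 via epsilon: add q0.
No new states can be added; the closed set is {q0, q3, q5, q8}.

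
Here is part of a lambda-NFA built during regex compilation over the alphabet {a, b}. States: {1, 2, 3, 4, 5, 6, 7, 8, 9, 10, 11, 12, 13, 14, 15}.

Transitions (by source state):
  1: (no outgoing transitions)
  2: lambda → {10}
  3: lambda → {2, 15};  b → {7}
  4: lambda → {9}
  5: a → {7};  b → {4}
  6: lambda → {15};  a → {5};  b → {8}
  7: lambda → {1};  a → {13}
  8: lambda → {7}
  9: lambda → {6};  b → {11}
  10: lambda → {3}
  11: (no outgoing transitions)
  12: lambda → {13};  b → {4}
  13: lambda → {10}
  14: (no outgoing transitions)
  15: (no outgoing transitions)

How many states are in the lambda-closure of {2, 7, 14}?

7

Start with {2, 7, 14}.
From 2 via lambda: add 10.
From 7 via lambda: add 1.
From 10 via lambda: add 3.
From 3 via lambda: add 15.
lambda-closure = {1, 2, 3, 7, 10, 14, 15}, which has 7 states.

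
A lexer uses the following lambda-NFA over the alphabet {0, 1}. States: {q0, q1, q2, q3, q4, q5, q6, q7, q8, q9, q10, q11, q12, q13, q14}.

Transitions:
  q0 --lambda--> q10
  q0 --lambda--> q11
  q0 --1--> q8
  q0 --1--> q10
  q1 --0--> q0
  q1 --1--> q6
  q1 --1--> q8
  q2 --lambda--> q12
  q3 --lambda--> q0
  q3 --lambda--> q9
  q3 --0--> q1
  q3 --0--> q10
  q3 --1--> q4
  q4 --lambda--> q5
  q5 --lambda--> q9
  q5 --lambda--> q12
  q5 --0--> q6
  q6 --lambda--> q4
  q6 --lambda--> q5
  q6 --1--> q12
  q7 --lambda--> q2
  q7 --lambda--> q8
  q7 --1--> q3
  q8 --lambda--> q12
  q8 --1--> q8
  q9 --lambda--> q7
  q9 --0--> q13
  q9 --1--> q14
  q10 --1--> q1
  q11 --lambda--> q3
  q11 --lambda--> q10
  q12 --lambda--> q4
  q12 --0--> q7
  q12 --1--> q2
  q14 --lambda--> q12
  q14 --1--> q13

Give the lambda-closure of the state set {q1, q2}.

{q1, q2, q4, q5, q7, q8, q9, q12}

Start with {q1, q2}.
From q2 via lambda: add q12.
From q12 via lambda: add q4.
From q4 via lambda: add q5.
From q5 via lambda: add q9.
From q9 via lambda: add q7.
From q7 via lambda: add q8.
No new states can be added; the closed set is {q1, q2, q4, q5, q7, q8, q9, q12}.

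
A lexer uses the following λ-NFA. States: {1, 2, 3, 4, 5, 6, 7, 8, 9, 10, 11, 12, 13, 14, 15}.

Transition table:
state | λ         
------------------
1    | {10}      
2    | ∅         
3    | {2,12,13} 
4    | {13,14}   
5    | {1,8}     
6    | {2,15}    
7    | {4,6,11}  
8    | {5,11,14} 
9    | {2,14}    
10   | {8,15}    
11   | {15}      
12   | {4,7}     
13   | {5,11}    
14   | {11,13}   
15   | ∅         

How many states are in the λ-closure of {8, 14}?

Start with {8, 14}.
From 8 via λ: add 5, 11.
From 14 via λ: add 13.
From 5 via λ: add 1.
From 11 via λ: add 15.
From 1 via λ: add 10.
λ-closure = {1, 5, 8, 10, 11, 13, 14, 15}, which has 8 states.

8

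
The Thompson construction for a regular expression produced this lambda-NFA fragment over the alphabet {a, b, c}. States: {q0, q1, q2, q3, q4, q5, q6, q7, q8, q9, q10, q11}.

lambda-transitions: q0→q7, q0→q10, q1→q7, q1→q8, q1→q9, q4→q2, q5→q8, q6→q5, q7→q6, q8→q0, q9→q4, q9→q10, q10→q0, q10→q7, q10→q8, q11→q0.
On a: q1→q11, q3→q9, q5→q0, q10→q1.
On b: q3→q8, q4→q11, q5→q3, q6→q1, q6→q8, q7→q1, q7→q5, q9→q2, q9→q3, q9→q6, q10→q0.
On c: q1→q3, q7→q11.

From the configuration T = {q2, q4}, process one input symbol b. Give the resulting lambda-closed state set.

{q0, q5, q6, q7, q8, q10, q11}

q4 on b → {q11}.
No b-transition from q2.
Union after reading b: {q11}.
Now take the lambda-closure:
From q11 via lambda: add q0.
From q0 via lambda: add q7, q10.
From q7 via lambda: add q6.
From q10 via lambda: add q8.
From q6 via lambda: add q5.
No new states can be added; the closed set is {q0, q5, q6, q7, q8, q10, q11}.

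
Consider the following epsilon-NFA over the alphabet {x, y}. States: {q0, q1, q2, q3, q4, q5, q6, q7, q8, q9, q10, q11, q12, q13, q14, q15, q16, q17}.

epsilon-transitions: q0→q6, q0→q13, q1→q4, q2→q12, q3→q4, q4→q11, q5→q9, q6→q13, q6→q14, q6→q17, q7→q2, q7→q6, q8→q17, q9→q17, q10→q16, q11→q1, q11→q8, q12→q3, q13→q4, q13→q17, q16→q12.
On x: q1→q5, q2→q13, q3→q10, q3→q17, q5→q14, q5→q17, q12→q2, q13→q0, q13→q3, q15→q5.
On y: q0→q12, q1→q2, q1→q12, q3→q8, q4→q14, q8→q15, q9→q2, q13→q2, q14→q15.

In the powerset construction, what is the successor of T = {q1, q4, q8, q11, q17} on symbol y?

{q1, q2, q3, q4, q8, q11, q12, q14, q15, q17}

q1 on y → {q2, q12}.
q4 on y → {q14}.
q8 on y → {q15}.
No y-transition from q11, q17.
Union after reading y: {q2, q12, q14, q15}.
Now take the epsilon-closure:
From q12 via epsilon: add q3.
From q3 via epsilon: add q4.
From q4 via epsilon: add q11.
From q11 via epsilon: add q1, q8.
From q8 via epsilon: add q17.
No new states can be added; the closed set is {q1, q2, q3, q4, q8, q11, q12, q14, q15, q17}.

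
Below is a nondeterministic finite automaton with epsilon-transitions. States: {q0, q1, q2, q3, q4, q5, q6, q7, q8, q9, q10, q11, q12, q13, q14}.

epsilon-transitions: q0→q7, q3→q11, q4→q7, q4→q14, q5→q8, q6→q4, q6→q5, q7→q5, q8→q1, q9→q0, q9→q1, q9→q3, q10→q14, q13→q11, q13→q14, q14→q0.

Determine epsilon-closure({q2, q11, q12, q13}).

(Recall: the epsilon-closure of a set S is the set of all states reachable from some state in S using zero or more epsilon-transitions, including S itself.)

{q0, q1, q2, q5, q7, q8, q11, q12, q13, q14}

Start with {q2, q11, q12, q13}.
From q13 via epsilon: add q14.
From q14 via epsilon: add q0.
From q0 via epsilon: add q7.
From q7 via epsilon: add q5.
From q5 via epsilon: add q8.
From q8 via epsilon: add q1.
No new states can be added; the closed set is {q0, q1, q2, q5, q7, q8, q11, q12, q13, q14}.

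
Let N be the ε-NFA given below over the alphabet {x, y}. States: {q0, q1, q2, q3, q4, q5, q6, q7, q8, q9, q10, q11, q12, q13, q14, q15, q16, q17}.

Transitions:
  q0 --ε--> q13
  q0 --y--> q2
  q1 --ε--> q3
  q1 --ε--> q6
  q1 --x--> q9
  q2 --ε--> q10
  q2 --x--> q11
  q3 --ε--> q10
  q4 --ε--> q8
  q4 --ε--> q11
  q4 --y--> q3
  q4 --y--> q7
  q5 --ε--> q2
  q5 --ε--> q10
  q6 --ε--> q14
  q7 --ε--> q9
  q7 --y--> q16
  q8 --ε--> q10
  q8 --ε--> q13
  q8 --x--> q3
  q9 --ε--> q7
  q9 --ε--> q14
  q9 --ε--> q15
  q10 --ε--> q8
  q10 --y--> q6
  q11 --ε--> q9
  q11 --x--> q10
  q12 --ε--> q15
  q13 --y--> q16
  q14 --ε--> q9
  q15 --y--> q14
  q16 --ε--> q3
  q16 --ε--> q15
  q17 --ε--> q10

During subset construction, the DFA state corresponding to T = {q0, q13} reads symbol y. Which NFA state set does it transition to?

{q2, q3, q8, q10, q13, q15, q16}

q0 on y → {q2}.
q13 on y → {q16}.
Union after reading y: {q2, q16}.
Now take the ε-closure:
From q2 via ε: add q10.
From q16 via ε: add q3, q15.
From q10 via ε: add q8.
From q8 via ε: add q13.
No new states can be added; the closed set is {q2, q3, q8, q10, q13, q15, q16}.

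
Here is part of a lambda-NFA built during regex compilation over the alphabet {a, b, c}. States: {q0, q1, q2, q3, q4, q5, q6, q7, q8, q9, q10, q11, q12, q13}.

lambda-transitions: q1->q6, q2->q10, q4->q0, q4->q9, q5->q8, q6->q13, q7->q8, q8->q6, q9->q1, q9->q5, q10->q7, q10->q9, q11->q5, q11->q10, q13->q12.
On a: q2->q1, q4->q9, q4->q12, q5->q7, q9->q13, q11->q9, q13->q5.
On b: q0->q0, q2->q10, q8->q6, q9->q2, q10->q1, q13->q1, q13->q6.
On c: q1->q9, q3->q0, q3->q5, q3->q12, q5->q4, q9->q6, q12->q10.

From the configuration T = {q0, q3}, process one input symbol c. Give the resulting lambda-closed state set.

q3 on c → {q0, q5, q12}.
No c-transition from q0.
Union after reading c: {q0, q5, q12}.
Now take the lambda-closure:
From q5 via lambda: add q8.
From q8 via lambda: add q6.
From q6 via lambda: add q13.
No new states can be added; the closed set is {q0, q5, q6, q8, q12, q13}.

{q0, q5, q6, q8, q12, q13}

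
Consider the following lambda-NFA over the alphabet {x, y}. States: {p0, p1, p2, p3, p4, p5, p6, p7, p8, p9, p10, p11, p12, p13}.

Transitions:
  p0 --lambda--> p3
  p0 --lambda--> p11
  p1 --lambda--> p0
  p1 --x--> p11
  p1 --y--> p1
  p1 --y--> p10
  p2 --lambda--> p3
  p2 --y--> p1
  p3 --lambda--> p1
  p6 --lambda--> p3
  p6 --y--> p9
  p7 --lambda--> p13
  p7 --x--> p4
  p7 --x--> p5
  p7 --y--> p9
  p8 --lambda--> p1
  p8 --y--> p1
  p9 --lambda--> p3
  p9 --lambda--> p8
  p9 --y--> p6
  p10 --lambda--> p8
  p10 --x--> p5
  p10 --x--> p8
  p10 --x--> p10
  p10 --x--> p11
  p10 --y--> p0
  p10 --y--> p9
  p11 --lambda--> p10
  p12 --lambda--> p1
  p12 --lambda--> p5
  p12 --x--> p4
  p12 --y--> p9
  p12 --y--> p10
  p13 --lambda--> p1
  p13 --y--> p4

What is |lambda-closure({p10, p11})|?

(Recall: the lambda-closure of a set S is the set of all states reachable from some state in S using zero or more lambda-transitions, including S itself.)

6

Start with {p10, p11}.
From p10 via lambda: add p8.
From p8 via lambda: add p1.
From p1 via lambda: add p0.
From p0 via lambda: add p3.
lambda-closure = {p0, p1, p3, p8, p10, p11}, which has 6 states.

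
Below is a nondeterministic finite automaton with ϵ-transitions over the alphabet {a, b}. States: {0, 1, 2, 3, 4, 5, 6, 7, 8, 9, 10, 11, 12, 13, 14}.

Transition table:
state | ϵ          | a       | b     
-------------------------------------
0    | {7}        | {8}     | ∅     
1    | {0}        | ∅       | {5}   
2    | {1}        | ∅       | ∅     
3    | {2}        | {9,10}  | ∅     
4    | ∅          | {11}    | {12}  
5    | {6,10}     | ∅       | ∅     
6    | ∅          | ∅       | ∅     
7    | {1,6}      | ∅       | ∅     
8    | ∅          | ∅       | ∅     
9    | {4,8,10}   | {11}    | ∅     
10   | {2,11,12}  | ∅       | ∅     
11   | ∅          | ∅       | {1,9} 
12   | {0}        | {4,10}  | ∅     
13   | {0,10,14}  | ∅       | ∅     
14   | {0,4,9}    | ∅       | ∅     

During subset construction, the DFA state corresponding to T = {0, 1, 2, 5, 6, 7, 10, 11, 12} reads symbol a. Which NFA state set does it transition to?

{0, 1, 2, 4, 6, 7, 8, 10, 11, 12}

0 on a → {8}.
12 on a → {4, 10}.
No a-transition from 1, 2, 5, 6, 7, 10, 11.
Union after reading a: {4, 8, 10}.
Now take the ϵ-closure:
From 10 via ϵ: add 2, 11, 12.
From 2 via ϵ: add 1.
From 12 via ϵ: add 0.
From 0 via ϵ: add 7.
From 7 via ϵ: add 6.
No new states can be added; the closed set is {0, 1, 2, 4, 6, 7, 8, 10, 11, 12}.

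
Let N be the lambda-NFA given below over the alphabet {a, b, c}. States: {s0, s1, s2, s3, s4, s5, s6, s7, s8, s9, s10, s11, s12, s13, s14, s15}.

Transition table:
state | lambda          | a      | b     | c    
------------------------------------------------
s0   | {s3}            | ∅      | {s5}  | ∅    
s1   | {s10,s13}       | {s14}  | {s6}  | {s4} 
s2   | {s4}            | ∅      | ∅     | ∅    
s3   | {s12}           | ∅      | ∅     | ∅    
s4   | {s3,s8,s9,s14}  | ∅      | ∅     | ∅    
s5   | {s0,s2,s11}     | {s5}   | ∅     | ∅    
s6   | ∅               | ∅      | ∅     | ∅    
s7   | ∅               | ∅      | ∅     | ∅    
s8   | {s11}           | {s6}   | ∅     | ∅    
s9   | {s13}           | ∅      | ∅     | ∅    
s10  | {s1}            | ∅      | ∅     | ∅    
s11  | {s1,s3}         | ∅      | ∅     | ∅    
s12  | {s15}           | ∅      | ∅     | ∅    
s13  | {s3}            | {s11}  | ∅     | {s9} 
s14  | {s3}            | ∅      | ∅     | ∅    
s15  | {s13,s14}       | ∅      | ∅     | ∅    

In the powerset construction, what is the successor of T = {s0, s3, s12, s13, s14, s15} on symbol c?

{s3, s9, s12, s13, s14, s15}

s13 on c → {s9}.
No c-transition from s0, s3, s12, s14, s15.
Union after reading c: {s9}.
Now take the lambda-closure:
From s9 via lambda: add s13.
From s13 via lambda: add s3.
From s3 via lambda: add s12.
From s12 via lambda: add s15.
From s15 via lambda: add s14.
No new states can be added; the closed set is {s3, s9, s12, s13, s14, s15}.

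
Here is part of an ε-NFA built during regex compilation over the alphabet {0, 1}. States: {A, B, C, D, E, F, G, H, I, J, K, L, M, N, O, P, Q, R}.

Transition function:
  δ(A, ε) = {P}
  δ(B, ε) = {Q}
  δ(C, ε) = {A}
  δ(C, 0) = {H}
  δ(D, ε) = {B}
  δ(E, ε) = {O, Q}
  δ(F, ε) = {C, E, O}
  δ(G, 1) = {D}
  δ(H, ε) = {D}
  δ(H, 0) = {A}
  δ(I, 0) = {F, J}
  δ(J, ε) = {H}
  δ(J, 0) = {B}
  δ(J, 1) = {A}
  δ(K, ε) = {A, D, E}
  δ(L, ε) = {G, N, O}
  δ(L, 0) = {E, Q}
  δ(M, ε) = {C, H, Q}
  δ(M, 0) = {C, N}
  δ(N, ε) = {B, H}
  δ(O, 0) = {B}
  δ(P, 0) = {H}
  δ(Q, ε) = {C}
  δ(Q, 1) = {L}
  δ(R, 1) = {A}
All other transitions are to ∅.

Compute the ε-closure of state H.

Start with {H}.
From H via ε: add D.
From D via ε: add B.
From B via ε: add Q.
From Q via ε: add C.
From C via ε: add A.
From A via ε: add P.
No new states can be added; the closed set is {A, B, C, D, H, P, Q}.

{A, B, C, D, H, P, Q}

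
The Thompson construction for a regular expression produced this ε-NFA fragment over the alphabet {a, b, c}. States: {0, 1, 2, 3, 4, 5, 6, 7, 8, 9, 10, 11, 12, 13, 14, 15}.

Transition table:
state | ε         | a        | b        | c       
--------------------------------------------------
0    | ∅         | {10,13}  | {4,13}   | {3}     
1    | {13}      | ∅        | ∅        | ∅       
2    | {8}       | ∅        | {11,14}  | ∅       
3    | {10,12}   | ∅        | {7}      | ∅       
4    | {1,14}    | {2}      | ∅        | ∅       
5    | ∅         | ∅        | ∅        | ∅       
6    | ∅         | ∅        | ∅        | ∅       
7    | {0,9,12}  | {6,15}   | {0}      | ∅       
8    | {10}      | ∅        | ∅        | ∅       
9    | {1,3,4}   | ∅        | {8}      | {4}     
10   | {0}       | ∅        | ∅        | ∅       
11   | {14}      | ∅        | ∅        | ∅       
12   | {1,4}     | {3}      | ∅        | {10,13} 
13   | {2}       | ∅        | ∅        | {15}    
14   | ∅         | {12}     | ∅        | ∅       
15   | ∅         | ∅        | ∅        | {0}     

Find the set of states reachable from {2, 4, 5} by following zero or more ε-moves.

{0, 1, 2, 4, 5, 8, 10, 13, 14}

Start with {2, 4, 5}.
From 2 via ε: add 8.
From 4 via ε: add 1, 14.
From 1 via ε: add 13.
From 8 via ε: add 10.
From 10 via ε: add 0.
No new states can be added; the closed set is {0, 1, 2, 4, 5, 8, 10, 13, 14}.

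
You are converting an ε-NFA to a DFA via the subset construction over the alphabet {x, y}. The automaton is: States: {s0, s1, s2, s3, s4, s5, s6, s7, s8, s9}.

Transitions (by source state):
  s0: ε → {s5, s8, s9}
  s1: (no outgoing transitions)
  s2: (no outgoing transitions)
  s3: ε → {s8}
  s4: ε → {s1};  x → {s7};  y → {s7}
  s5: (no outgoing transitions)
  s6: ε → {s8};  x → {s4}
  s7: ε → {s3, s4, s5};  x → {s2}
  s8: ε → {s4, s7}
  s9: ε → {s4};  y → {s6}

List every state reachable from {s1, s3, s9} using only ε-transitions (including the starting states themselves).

{s1, s3, s4, s5, s7, s8, s9}

Start with {s1, s3, s9}.
From s3 via ε: add s8.
From s9 via ε: add s4.
From s8 via ε: add s7.
From s7 via ε: add s5.
No new states can be added; the closed set is {s1, s3, s4, s5, s7, s8, s9}.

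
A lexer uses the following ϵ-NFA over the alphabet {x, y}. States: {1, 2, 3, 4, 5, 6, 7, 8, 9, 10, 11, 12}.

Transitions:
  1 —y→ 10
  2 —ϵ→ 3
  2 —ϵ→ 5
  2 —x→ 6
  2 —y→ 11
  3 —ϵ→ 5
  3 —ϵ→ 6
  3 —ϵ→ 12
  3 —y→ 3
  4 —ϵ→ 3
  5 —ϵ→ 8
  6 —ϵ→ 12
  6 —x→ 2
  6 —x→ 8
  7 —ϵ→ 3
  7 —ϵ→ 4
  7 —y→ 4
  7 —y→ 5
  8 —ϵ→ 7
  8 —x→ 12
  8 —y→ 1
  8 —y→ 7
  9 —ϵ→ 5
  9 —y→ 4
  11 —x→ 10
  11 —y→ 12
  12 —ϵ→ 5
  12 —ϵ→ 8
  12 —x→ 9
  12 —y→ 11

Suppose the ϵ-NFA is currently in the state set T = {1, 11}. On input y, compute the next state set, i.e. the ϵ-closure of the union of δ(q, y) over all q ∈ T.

{3, 4, 5, 6, 7, 8, 10, 12}

1 on y → {10}.
11 on y → {12}.
Union after reading y: {10, 12}.
Now take the ϵ-closure:
From 12 via ϵ: add 5, 8.
From 8 via ϵ: add 7.
From 7 via ϵ: add 3, 4.
From 3 via ϵ: add 6.
No new states can be added; the closed set is {3, 4, 5, 6, 7, 8, 10, 12}.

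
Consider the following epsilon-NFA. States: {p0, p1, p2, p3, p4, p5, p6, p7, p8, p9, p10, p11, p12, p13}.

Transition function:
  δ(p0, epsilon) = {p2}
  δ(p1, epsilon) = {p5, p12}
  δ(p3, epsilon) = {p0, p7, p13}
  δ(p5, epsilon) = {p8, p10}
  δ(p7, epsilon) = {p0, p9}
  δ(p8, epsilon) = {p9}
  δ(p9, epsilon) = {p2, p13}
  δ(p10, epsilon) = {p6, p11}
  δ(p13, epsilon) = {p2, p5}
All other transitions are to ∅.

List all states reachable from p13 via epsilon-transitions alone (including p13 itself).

Start with {p13}.
From p13 via epsilon: add p2, p5.
From p5 via epsilon: add p8, p10.
From p8 via epsilon: add p9.
From p10 via epsilon: add p6, p11.
No new states can be added; the closed set is {p2, p5, p6, p8, p9, p10, p11, p13}.

{p2, p5, p6, p8, p9, p10, p11, p13}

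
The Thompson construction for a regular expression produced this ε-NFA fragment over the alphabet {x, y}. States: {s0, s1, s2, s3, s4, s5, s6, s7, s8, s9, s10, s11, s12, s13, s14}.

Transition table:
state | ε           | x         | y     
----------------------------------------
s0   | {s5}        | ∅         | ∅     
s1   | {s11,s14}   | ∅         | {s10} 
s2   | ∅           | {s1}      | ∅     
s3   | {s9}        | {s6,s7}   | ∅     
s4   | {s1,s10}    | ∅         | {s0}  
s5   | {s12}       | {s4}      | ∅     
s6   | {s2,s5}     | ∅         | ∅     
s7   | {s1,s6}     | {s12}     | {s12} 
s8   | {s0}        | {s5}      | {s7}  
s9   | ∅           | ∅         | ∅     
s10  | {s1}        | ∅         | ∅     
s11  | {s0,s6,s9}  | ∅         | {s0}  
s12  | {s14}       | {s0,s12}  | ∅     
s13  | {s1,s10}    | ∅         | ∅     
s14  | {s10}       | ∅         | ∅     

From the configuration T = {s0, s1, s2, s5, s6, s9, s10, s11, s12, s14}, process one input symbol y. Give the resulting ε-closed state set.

s1 on y → {s10}.
s11 on y → {s0}.
No y-transition from s0, s2, s5, s6, s9, s10, s12, s14.
Union after reading y: {s0, s10}.
Now take the ε-closure:
From s0 via ε: add s5.
From s10 via ε: add s1.
From s1 via ε: add s11, s14.
From s5 via ε: add s12.
From s11 via ε: add s6, s9.
From s6 via ε: add s2.
No new states can be added; the closed set is {s0, s1, s2, s5, s6, s9, s10, s11, s12, s14}.

{s0, s1, s2, s5, s6, s9, s10, s11, s12, s14}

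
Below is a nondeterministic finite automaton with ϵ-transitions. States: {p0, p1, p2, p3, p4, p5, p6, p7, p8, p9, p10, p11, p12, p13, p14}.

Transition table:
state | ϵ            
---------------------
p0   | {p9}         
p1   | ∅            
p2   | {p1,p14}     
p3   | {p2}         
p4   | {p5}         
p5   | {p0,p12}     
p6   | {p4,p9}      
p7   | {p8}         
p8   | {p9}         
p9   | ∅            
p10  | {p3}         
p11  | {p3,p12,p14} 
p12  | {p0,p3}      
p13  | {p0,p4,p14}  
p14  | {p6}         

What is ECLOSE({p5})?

Start with {p5}.
From p5 via ϵ: add p0, p12.
From p0 via ϵ: add p9.
From p12 via ϵ: add p3.
From p3 via ϵ: add p2.
From p2 via ϵ: add p1, p14.
From p14 via ϵ: add p6.
From p6 via ϵ: add p4.
No new states can be added; the closed set is {p0, p1, p2, p3, p4, p5, p6, p9, p12, p14}.

{p0, p1, p2, p3, p4, p5, p6, p9, p12, p14}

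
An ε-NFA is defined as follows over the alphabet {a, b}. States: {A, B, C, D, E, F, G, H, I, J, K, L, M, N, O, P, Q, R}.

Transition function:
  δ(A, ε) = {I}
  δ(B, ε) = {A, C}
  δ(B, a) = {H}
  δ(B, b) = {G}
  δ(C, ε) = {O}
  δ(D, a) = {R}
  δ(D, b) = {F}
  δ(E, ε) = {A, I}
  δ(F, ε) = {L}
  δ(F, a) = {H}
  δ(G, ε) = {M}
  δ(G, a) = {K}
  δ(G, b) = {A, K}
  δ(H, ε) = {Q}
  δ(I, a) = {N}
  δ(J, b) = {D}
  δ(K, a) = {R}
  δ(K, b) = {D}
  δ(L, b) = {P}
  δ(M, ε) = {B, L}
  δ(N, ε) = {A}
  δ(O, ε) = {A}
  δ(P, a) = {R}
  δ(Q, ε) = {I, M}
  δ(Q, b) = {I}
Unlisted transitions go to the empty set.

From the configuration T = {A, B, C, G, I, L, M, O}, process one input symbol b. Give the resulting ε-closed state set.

B on b → {G}.
G on b → {A, K}.
L on b → {P}.
No b-transition from A, C, I, M, O.
Union after reading b: {A, G, K, P}.
Now take the ε-closure:
From A via ε: add I.
From G via ε: add M.
From M via ε: add B, L.
From B via ε: add C.
From C via ε: add O.
No new states can be added; the closed set is {A, B, C, G, I, K, L, M, O, P}.

{A, B, C, G, I, K, L, M, O, P}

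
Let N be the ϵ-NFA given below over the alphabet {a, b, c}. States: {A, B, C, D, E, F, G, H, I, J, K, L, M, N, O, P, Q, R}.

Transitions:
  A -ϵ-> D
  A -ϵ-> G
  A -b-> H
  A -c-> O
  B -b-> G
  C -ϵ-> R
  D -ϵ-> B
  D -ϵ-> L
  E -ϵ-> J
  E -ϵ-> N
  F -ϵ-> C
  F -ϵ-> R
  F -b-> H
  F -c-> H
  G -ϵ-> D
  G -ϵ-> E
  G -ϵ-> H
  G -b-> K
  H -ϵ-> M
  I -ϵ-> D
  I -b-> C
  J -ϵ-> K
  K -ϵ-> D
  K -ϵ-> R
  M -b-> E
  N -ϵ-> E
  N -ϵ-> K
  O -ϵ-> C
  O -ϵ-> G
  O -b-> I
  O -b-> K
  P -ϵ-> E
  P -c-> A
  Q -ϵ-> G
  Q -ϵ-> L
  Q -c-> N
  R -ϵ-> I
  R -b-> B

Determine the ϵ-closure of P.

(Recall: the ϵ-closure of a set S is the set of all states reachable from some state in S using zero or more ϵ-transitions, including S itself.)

{B, D, E, I, J, K, L, N, P, R}

Start with {P}.
From P via ϵ: add E.
From E via ϵ: add J, N.
From J via ϵ: add K.
From K via ϵ: add D, R.
From D via ϵ: add B, L.
From R via ϵ: add I.
No new states can be added; the closed set is {B, D, E, I, J, K, L, N, P, R}.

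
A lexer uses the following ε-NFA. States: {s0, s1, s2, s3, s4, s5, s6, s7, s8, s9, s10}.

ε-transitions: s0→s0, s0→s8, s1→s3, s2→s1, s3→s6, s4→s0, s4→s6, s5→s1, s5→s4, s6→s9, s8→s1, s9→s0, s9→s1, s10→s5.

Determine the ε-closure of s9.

Start with {s9}.
From s9 via ε: add s0, s1.
From s0 via ε: add s8.
From s1 via ε: add s3.
From s3 via ε: add s6.
No new states can be added; the closed set is {s0, s1, s3, s6, s8, s9}.

{s0, s1, s3, s6, s8, s9}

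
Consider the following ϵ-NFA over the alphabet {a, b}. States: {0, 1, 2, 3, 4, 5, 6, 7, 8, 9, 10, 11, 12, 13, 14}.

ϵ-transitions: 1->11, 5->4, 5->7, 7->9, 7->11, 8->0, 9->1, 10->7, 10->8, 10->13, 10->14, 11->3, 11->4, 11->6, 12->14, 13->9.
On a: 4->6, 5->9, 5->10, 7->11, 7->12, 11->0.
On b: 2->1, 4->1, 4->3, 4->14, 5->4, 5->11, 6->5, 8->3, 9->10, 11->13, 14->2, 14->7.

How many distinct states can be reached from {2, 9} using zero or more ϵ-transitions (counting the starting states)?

7

Start with {2, 9}.
From 9 via ϵ: add 1.
From 1 via ϵ: add 11.
From 11 via ϵ: add 3, 4, 6.
ϵ-closure = {1, 2, 3, 4, 6, 9, 11}, which has 7 states.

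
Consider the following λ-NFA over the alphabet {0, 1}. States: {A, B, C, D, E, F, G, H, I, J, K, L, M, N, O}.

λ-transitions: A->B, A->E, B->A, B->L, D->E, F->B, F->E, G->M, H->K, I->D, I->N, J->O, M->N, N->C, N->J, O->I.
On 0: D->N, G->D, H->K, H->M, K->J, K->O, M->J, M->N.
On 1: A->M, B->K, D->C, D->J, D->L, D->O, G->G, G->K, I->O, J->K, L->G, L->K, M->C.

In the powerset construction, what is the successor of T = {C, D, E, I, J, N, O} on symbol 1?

{C, D, E, I, J, K, L, N, O}

D on 1 → {C, J, L, O}.
I on 1 → {O}.
J on 1 → {K}.
No 1-transition from C, E, N, O.
Union after reading 1: {C, J, K, L, O}.
Now take the λ-closure:
From O via λ: add I.
From I via λ: add D, N.
From D via λ: add E.
No new states can be added; the closed set is {C, D, E, I, J, K, L, N, O}.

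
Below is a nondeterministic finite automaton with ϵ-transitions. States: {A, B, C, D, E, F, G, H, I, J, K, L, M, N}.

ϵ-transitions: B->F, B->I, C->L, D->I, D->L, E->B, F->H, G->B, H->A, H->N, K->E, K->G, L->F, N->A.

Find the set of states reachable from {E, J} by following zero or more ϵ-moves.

Start with {E, J}.
From E via ϵ: add B.
From B via ϵ: add F, I.
From F via ϵ: add H.
From H via ϵ: add A, N.
No new states can be added; the closed set is {A, B, E, F, H, I, J, N}.

{A, B, E, F, H, I, J, N}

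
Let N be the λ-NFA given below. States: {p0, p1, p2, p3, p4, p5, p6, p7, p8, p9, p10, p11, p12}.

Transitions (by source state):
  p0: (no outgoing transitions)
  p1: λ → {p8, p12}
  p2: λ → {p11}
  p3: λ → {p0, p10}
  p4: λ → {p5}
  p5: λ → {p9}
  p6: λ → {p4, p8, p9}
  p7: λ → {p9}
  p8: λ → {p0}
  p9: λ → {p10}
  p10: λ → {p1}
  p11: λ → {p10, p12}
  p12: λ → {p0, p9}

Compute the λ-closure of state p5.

Start with {p5}.
From p5 via λ: add p9.
From p9 via λ: add p10.
From p10 via λ: add p1.
From p1 via λ: add p8, p12.
From p8 via λ: add p0.
No new states can be added; the closed set is {p0, p1, p5, p8, p9, p10, p12}.

{p0, p1, p5, p8, p9, p10, p12}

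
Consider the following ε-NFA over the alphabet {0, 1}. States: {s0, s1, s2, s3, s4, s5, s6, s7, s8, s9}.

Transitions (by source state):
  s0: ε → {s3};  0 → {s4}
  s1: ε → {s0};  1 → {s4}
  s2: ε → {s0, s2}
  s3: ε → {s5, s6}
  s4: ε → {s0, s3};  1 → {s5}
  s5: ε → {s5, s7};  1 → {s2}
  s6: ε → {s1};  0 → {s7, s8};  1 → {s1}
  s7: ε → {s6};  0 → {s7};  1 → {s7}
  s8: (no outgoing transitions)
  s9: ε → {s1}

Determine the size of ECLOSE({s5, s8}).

7

Start with {s5, s8}.
From s5 via ε: add s7.
From s7 via ε: add s6.
From s6 via ε: add s1.
From s1 via ε: add s0.
From s0 via ε: add s3.
ε-closure = {s0, s1, s3, s5, s6, s7, s8}, which has 7 states.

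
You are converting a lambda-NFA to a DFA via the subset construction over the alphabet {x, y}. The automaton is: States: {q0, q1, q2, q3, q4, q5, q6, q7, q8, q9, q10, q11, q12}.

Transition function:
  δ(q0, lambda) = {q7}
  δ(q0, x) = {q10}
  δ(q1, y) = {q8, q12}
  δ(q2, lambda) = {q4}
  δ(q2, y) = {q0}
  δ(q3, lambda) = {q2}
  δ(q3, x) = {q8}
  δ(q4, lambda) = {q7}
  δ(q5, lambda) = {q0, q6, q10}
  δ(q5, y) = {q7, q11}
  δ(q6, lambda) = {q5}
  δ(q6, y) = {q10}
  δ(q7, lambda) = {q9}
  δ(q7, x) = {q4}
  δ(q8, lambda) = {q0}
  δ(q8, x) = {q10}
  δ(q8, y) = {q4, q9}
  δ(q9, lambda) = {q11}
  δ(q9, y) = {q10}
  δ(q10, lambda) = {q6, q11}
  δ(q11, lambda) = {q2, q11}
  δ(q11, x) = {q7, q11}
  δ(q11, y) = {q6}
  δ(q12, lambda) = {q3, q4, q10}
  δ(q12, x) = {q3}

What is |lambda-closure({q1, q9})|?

6

Start with {q1, q9}.
From q9 via lambda: add q11.
From q11 via lambda: add q2.
From q2 via lambda: add q4.
From q4 via lambda: add q7.
lambda-closure = {q1, q2, q4, q7, q9, q11}, which has 6 states.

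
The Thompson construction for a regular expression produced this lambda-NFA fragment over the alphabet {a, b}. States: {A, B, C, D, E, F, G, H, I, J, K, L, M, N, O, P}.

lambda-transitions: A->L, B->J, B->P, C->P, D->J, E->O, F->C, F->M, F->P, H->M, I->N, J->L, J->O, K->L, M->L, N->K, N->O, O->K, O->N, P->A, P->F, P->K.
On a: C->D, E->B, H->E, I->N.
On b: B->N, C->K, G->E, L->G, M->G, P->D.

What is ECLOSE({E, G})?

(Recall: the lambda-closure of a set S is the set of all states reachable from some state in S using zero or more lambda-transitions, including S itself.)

Start with {E, G}.
From E via lambda: add O.
From O via lambda: add K, N.
From K via lambda: add L.
No new states can be added; the closed set is {E, G, K, L, N, O}.

{E, G, K, L, N, O}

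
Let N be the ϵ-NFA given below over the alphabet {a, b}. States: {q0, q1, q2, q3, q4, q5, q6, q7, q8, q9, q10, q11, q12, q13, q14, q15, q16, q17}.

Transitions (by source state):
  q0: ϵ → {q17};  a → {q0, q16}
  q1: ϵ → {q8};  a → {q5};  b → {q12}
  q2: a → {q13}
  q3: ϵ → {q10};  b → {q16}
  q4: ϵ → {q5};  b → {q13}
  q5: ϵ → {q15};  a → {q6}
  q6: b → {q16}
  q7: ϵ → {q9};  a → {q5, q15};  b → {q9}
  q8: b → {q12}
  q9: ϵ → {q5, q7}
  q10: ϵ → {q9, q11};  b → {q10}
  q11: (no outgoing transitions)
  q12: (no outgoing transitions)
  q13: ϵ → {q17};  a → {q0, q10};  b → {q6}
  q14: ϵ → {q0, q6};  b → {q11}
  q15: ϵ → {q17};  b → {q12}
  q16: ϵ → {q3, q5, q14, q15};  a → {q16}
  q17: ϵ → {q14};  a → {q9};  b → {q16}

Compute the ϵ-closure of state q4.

Start with {q4}.
From q4 via ϵ: add q5.
From q5 via ϵ: add q15.
From q15 via ϵ: add q17.
From q17 via ϵ: add q14.
From q14 via ϵ: add q0, q6.
No new states can be added; the closed set is {q0, q4, q5, q6, q14, q15, q17}.

{q0, q4, q5, q6, q14, q15, q17}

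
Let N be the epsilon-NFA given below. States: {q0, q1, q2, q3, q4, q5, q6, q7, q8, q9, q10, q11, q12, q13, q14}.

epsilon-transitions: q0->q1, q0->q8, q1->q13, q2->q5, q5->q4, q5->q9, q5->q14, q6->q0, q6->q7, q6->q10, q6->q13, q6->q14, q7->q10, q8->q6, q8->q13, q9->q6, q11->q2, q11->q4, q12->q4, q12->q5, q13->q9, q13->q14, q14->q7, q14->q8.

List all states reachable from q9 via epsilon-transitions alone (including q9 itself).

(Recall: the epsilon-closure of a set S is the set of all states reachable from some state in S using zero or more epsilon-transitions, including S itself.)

Start with {q9}.
From q9 via epsilon: add q6.
From q6 via epsilon: add q0, q7, q10, q13, q14.
From q0 via epsilon: add q1, q8.
No new states can be added; the closed set is {q0, q1, q6, q7, q8, q9, q10, q13, q14}.

{q0, q1, q6, q7, q8, q9, q10, q13, q14}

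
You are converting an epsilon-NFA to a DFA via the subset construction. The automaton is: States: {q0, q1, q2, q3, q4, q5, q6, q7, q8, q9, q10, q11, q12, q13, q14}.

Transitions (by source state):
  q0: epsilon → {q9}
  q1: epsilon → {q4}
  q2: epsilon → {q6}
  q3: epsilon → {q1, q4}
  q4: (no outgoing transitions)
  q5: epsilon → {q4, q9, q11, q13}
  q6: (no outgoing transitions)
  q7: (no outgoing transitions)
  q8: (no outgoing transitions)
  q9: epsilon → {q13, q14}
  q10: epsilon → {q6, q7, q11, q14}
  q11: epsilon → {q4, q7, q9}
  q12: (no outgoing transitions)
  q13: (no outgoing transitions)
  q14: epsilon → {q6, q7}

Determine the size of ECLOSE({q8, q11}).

Start with {q8, q11}.
From q11 via epsilon: add q4, q7, q9.
From q9 via epsilon: add q13, q14.
From q14 via epsilon: add q6.
epsilon-closure = {q4, q6, q7, q8, q9, q11, q13, q14}, which has 8 states.

8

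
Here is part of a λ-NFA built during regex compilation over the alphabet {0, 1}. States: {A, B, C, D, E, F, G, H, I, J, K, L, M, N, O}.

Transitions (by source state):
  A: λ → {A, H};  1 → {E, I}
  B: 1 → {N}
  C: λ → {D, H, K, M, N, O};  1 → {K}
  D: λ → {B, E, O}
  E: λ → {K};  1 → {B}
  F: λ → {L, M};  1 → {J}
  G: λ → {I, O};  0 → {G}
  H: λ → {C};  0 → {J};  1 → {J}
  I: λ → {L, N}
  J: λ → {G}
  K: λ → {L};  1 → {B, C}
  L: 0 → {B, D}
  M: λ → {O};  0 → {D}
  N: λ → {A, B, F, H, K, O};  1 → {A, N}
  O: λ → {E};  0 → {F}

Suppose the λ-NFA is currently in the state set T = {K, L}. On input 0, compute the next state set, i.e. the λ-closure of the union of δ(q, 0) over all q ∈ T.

{B, D, E, K, L, O}

L on 0 → {B, D}.
No 0-transition from K.
Union after reading 0: {B, D}.
Now take the λ-closure:
From D via λ: add E, O.
From E via λ: add K.
From K via λ: add L.
No new states can be added; the closed set is {B, D, E, K, L, O}.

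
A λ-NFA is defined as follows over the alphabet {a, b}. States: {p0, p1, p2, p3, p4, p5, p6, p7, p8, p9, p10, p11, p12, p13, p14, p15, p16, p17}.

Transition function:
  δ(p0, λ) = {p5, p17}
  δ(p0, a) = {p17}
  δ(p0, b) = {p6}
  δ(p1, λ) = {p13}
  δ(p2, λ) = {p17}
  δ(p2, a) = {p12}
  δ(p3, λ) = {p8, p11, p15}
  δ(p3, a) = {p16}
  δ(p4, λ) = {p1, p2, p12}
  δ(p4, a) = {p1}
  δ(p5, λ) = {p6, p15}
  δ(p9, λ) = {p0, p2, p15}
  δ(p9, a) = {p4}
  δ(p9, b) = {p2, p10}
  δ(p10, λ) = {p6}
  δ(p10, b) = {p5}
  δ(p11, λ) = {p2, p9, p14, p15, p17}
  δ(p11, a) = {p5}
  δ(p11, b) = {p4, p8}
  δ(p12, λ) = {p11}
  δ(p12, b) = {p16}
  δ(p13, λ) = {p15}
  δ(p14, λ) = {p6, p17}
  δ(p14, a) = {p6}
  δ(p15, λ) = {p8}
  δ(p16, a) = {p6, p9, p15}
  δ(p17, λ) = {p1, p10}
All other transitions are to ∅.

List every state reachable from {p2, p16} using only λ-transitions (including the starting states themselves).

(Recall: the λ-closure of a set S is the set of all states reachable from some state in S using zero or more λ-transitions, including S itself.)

Start with {p2, p16}.
From p2 via λ: add p17.
From p17 via λ: add p1, p10.
From p1 via λ: add p13.
From p10 via λ: add p6.
From p13 via λ: add p15.
From p15 via λ: add p8.
No new states can be added; the closed set is {p1, p2, p6, p8, p10, p13, p15, p16, p17}.

{p1, p2, p6, p8, p10, p13, p15, p16, p17}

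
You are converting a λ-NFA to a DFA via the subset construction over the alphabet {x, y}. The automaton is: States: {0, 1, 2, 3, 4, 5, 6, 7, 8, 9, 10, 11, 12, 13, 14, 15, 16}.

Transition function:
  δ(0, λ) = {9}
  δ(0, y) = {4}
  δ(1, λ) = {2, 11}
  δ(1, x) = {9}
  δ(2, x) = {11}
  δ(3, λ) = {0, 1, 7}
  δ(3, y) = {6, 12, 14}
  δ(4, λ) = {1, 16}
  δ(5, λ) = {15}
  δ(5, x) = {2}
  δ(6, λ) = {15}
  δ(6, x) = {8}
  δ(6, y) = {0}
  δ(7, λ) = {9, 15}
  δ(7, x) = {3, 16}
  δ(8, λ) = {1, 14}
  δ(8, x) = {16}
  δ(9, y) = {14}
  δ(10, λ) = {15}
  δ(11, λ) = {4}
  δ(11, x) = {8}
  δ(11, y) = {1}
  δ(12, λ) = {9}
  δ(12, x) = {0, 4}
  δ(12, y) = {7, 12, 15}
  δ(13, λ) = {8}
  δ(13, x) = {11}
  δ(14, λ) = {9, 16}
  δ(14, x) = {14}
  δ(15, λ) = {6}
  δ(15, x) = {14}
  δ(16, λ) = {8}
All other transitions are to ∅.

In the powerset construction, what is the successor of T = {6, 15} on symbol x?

{1, 2, 4, 8, 9, 11, 14, 16}

6 on x → {8}.
15 on x → {14}.
Union after reading x: {8, 14}.
Now take the λ-closure:
From 8 via λ: add 1.
From 14 via λ: add 9, 16.
From 1 via λ: add 2, 11.
From 11 via λ: add 4.
No new states can be added; the closed set is {1, 2, 4, 8, 9, 11, 14, 16}.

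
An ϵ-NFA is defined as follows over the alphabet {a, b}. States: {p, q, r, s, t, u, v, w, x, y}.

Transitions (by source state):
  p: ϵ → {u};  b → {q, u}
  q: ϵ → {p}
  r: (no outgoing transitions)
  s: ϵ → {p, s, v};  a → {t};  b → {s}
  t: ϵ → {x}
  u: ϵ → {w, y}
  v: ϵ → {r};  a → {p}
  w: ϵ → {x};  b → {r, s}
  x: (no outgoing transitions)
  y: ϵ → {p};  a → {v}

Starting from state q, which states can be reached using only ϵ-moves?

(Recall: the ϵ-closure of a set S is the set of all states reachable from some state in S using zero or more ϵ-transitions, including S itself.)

{p, q, u, w, x, y}

Start with {q}.
From q via ϵ: add p.
From p via ϵ: add u.
From u via ϵ: add w, y.
From w via ϵ: add x.
No new states can be added; the closed set is {p, q, u, w, x, y}.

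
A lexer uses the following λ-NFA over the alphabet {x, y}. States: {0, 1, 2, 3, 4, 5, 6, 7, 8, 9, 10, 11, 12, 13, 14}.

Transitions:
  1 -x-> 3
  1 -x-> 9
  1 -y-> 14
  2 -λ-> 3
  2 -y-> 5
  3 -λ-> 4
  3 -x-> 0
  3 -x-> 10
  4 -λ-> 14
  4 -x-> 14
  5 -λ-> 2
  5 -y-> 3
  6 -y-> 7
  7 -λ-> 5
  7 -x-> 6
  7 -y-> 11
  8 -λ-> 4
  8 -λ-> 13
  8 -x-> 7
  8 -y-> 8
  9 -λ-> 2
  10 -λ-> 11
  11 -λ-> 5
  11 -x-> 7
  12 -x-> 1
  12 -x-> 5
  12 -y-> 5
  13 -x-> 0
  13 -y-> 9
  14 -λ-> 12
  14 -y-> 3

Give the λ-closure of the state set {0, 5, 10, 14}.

{0, 2, 3, 4, 5, 10, 11, 12, 14}

Start with {0, 5, 10, 14}.
From 5 via λ: add 2.
From 10 via λ: add 11.
From 14 via λ: add 12.
From 2 via λ: add 3.
From 3 via λ: add 4.
No new states can be added; the closed set is {0, 2, 3, 4, 5, 10, 11, 12, 14}.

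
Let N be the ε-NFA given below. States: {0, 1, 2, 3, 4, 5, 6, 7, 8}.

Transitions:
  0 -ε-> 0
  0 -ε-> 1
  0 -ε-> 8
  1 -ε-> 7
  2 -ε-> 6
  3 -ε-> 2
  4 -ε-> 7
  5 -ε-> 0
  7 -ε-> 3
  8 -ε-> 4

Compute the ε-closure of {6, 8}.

{2, 3, 4, 6, 7, 8}

Start with {6, 8}.
From 8 via ε: add 4.
From 4 via ε: add 7.
From 7 via ε: add 3.
From 3 via ε: add 2.
No new states can be added; the closed set is {2, 3, 4, 6, 7, 8}.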